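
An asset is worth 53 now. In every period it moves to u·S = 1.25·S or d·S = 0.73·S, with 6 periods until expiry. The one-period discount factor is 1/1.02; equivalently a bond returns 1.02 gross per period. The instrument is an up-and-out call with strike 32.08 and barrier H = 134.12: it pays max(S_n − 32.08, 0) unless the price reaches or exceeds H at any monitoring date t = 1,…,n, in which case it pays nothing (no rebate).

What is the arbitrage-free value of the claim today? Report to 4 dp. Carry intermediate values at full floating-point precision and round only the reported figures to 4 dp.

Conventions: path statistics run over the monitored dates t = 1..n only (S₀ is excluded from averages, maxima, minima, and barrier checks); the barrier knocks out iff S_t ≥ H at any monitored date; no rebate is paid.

No-arbitrage gives p* = (R−d)/(u−d) = 0.5577: enumerate every path, weight its payoff by its p*-probability, and discount by R^6.
Enumerate all 2^6 = 64 price paths (U = up ×1.25, D = down ×0.73); each path with k up-moves has probability p*^k·(1−p*)^(6−k).
DDDDDD: M=38.6900, payoff=0.0000, prob=0.007488
UDDDDD: M=66.2500, payoff=0.0000, prob=0.009441
DUDDDD: M=48.3625, payoff=0.0000, prob=0.009441
UUDDDD: M=82.8125, payoff=0.0000, prob=0.011904
DDUDDD: M=38.6900, payoff=0.0000, prob=0.009441
UDUDDD: M=66.2500, payoff=0.0000, prob=0.011904
DUUDDD: M=60.4531, payoff=0.0000, prob=0.011904
UUUDDD: M=103.5156, payoff=8.1893, prob=0.015009
DDDUDD: M=38.6900, payoff=0.0000, prob=0.009441
UDDUDD: M=66.2500, payoff=0.0000, prob=0.011904
DUDUDD: M=48.3625, payoff=0.0000, prob=0.011904
UUDUDD: M=82.8125, payoff=8.1893, prob=0.015009
DDUUDD: M=44.1308, payoff=0.0000, prob=0.011904
UDUUDD: M=75.5664, payoff=8.1893, prob=0.015009
DUUUDD: M=75.5664, payoff=8.1893, prob=0.015009
UUUUDD: M=129.3945, payoff=36.8743, prob=0.018925
DDDDUD: M=38.6900, payoff=0.0000, prob=0.009441
UDDDUD: M=66.2500, payoff=0.0000, prob=0.011904
DUDDUD: M=48.3625, payoff=0.0000, prob=0.011904
UUDDUD: M=82.8125, payoff=8.1893, prob=0.015009
DDUDUD: M=38.6900, payoff=0.0000, prob=0.011904
UDUDUD: M=66.2500, payoff=8.1893, prob=0.015009
DUUDUD: M=60.4531, payoff=8.1893, prob=0.015009
UUUDUD: M=103.5156, payoff=36.8743, prob=0.018925
DDDUUD: M=38.6900, payoff=0.0000, prob=0.011904
UDDUUD: M=66.2500, payoff=8.1893, prob=0.015009
DUDUUD: M=55.1635, payoff=8.1893, prob=0.015009
UUDUUD: M=94.4580, payoff=36.8743, prob=0.018925
DDUUUD: M=55.1635, payoff=8.1893, prob=0.015009
UDUUUD: M=94.4580, payoff=36.8743, prob=0.018925
DUUUUD: M=94.4580, payoff=36.8743, prob=0.018925
UUUUUD: M=161.7432, payoff=0.0000, prob=0.023862
DDDDDU: M=38.6900, payoff=0.0000, prob=0.009441
UDDDDU: M=66.2500, payoff=0.0000, prob=0.011904
DUDDDU: M=48.3625, payoff=0.0000, prob=0.011904
UUDDDU: M=82.8125, payoff=8.1893, prob=0.015009
DDUDDU: M=38.6900, payoff=0.0000, prob=0.011904
UDUDDU: M=66.2500, payoff=8.1893, prob=0.015009
DUUDDU: M=60.4531, payoff=8.1893, prob=0.015009
UUUDDU: M=103.5156, payoff=36.8743, prob=0.018925
DDDUDU: M=38.6900, payoff=0.0000, prob=0.011904
UDDUDU: M=66.2500, payoff=8.1893, prob=0.015009
DUDUDU: M=48.3625, payoff=8.1893, prob=0.015009
UUDUDU: M=82.8125, payoff=36.8743, prob=0.018925
DDUUDU: M=44.1308, payoff=8.1893, prob=0.015009
UDUUDU: M=75.5664, payoff=36.8743, prob=0.018925
DUUUDU: M=75.5664, payoff=36.8743, prob=0.018925
UUUUDU: M=129.3945, payoff=85.9925, prob=0.023862
DDDDUU: M=38.6900, payoff=0.0000, prob=0.011904
UDDDUU: M=66.2500, payoff=8.1893, prob=0.015009
DUDDUU: M=48.3625, payoff=8.1893, prob=0.015009
UUDDUU: M=82.8125, payoff=36.8743, prob=0.018925
DDUDUU: M=40.2693, payoff=8.1893, prob=0.015009
UDUDUU: M=68.9543, payoff=36.8743, prob=0.018925
DUUDUU: M=68.9543, payoff=36.8743, prob=0.018925
UUUDUU: M=118.0725, payoff=85.9925, prob=0.023862
DDDUUU: M=40.2693, payoff=8.1893, prob=0.015009
UDDUUU: M=68.9543, payoff=36.8743, prob=0.018925
DUDUUU: M=68.9543, payoff=36.8743, prob=0.018925
UUDUUU: M=118.0725, payoff=85.9925, prob=0.023862
DDUUUU: M=68.9543, payoff=36.8743, prob=0.018925
UDUUUU: M=118.0725, payoff=85.9925, prob=0.023862
DUUUUU: M=118.0725, payoff=85.9925, prob=0.023862
UUUUUU: M=202.1790, payoff=0.0000, prob=0.030086
Price = Σ prob·payoff / R^6 = 23.185365 / 1.126162 = 20.5879

price = 20.5879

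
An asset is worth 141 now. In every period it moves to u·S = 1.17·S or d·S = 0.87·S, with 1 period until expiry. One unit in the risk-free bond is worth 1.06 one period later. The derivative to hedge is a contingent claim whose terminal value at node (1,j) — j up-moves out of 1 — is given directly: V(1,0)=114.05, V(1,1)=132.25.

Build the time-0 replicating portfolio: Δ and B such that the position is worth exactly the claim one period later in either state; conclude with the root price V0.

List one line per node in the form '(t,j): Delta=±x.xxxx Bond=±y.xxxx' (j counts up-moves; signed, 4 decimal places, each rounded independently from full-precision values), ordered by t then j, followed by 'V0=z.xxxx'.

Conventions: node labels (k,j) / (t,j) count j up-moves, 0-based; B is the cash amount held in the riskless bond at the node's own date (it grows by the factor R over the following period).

Arbitrage-free pricing uses the up-move probability p* = (R−d)/(u−d) = 0.6333, discounting each step at R = 1.06.
Terminal payoffs: V(1,0)=114.0500, V(1,1)=132.2500
Node (0,0) S=141.0000: V=(p*·132.2500+(1−p*)·114.0500)/1.06=118.4686; Δ=(132.2500−114.0500)/(164.9700−122.6700)=0.4303; B=V−Δ·S=57.8019
Sanity check at the root: Δ(0,0)·S0 + B(0,0) reproduces V0 = 118.4686.

(0,0): Delta=0.4303 Bond=57.8019
V0=118.4686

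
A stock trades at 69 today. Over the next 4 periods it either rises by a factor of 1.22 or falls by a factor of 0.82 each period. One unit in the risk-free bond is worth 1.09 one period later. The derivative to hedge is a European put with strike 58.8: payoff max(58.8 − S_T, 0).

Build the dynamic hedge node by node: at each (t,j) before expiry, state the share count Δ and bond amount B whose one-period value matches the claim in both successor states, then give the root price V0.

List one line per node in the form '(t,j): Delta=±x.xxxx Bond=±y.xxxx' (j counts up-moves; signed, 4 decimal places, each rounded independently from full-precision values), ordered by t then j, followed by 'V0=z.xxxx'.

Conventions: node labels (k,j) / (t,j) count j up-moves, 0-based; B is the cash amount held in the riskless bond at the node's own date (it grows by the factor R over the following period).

Arbitrage-free pricing uses the up-move probability p* = (R−d)/(u−d) = 0.6750, discounting each step at R = 1.09.
Payoffs at expiry: V(4,0)=27.6036, V(4,1)=12.3858, V(4,2)=0.0000, V(4,3)=0.0000, V(4,4)=0.0000
  t=3,j=0: stock 38.0444 → up 46.4142 (V=12.3858), down 31.1964 (V=27.6036). Price 15.9006; hedge Δ=-1.0000, bond B=53.9450.
  t=3,j=1: stock 56.6026 → up 69.0552 (V=0.0000), down 46.4142 (V=12.3858). Price 3.6930; hedge Δ=-0.5471, bond B=34.6576.
  t=3,j=2: stock 84.2137 → up 102.7407 (V=0.0000), down 69.0552 (V=0.0000). Price 0.0000; hedge Δ=0.0000, bond B=0.0000.
  t=3,j=3: stock 125.2935 → up 152.8581 (V=0.0000), down 102.7407 (V=0.0000). Price 0.0000; hedge Δ=0.0000, bond B=0.0000.
  t=2,j=0: stock 46.3956 → up 56.6026 (V=3.6930), down 38.0444 (V=15.9006). Price 7.0280; hedge Δ=-0.6578, bond B=37.5468.
  t=2,j=1: stock 69.0276 → up 84.2137 (V=0.0000), down 56.6026 (V=3.6930). Price 1.1011; hedge Δ=-0.1338, bond B=10.3337.
  t=2,j=2: stock 102.6996 → up 125.2935 (V=0.0000), down 84.2137 (V=0.0000). Price 0.0000; hedge Δ=0.0000, bond B=0.0000.
  t=1,j=0: stock 56.5800 → up 69.0276 (V=1.1011), down 46.3956 (V=7.0280). Price 2.7774; hedge Δ=-0.2619, bond B=17.5945.
  t=1,j=1: stock 84.1800 → up 102.6996 (V=0.0000), down 69.0276 (V=1.1011). Price 0.3283; hedge Δ=-0.0327, bond B=3.0811.
  t=0,j=0: stock 69.0000 → up 84.1800 (V=0.3283), down 56.5800 (V=2.7774). Price 1.0314; hedge Δ=-0.0887, bond B=7.1541.
As a check, the time-0 holding Δ(0,0)·S0 + B(0,0) comes to 1.0314 — exactly V0.

(0,0): Delta=-0.0887 Bond=7.1541
(1,0): Delta=-0.2619 Bond=17.5945
(1,1): Delta=-0.0327 Bond=3.0811
(2,0): Delta=-0.6578 Bond=37.5468
(2,1): Delta=-0.1338 Bond=10.3337
(2,2): Delta=0.0000 Bond=0.0000
(3,0): Delta=-1.0000 Bond=53.9450
(3,1): Delta=-0.5471 Bond=34.6576
(3,2): Delta=0.0000 Bond=0.0000
(3,3): Delta=0.0000 Bond=0.0000
V0=1.0314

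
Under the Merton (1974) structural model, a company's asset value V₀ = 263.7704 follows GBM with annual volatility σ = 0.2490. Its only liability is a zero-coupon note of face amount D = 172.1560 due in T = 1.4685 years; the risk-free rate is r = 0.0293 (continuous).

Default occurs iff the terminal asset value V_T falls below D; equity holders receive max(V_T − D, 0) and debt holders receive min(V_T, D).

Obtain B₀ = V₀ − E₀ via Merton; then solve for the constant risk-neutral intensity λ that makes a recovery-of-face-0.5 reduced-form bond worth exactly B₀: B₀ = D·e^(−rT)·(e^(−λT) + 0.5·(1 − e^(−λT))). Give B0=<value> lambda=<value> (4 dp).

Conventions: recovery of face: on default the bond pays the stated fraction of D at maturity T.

B0=163.3003 lambda=0.0134

With assets at 263.7704 and a single debt payment of 172.1560 at 1.4685 years:
d₁ = [ln(V₀/D) + (r + σ²/2)T] / (σ√T)
   = [ln(263.7704/172.1560) + (0.0293 + 0.5·0.2490²)·1.4685] / (0.2490·√1.4685)
   = [0.426678 + 0.088551] / 0.301742 = 1.707514
d₂ = d₁ − σ√T = 1.707514 − 0.301742 = 1.405771
N(d₁) = 0.956137,  N(d₂) = 0.920104,  e^(−rT) = 0.957885
E₀ = V₀·N(d₁) − D·e^(−rT)·N(d₂)
   = 263.7704·0.956137 − 172.1560·0.957885·0.920104 = 100.470137
B₀ = V₀ − E₀ = 263.7704 − 100.470137 = 163.300263
e^(−λT) = (B₀·e^(rT)/D − 0.5)/(1 − 0.5) = (163.3003·1.043966/172.1560 − 0.5)/0.5 = 0.98052909
λ = −ln(0.98052909)/1.4685 = 0.013390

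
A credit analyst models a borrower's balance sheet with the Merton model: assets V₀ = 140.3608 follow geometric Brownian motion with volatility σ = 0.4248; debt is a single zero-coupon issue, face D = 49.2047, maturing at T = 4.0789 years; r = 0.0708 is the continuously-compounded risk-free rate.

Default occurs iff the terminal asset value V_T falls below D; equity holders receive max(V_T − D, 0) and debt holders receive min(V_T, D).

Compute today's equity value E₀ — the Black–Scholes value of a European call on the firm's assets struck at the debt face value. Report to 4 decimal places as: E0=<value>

E0=104.9763

Work the structural quantities from V₀ = 140.3608 against face 49.2047:
d₁ = [ln(V₀/D) + (r + σ²/2)T] / (σ√T)
   = [ln(140.3608/49.2047) + (0.0708 + 0.5·0.4248²)·4.0789] / (0.4248·√4.0789)
   = [1.048227 + 0.656815] / 0.857938 = 1.987372
d₂ = d₁ − σ√T = 1.987372 − 0.857938 = 1.129433
N(d₁) = 0.976559,  N(d₂) = 0.870642,  e^(−rT) = 0.749172
E₀ = V₀·N(d₁) − D·e^(−rT)·N(d₂)
   = 140.3608·0.976559 − 49.2047·0.749172·0.870642 = 104.976334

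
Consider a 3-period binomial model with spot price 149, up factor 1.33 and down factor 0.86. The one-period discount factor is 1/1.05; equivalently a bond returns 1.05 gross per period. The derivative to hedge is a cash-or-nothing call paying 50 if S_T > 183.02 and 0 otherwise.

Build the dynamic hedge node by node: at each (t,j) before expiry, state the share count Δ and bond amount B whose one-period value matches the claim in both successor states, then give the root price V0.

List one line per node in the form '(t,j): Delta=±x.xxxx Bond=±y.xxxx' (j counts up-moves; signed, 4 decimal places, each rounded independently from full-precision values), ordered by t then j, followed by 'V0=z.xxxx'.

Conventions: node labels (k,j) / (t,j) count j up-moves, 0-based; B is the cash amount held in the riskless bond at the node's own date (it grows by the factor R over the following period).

(0,0): Delta=0.3119 Bond=-31.0085
(1,0): Delta=0.3196 Bond=-33.5465
(1,1): Delta=0.3046 Bond=-31.1034
(2,0): Delta=0.0000 Bond=0.0000
(2,1): Delta=0.6242 Bond=-87.1327
(2,2): Delta=0.0000 Bond=47.6190
V0=15.4687

Since d<R<u, set p* = (R−d)/(u−d) = 0.4043; price each node as the discounted p*-expectation of its children.
Terminal payoffs: V(3,0)=0.0000, V(3,1)=0.0000, V(3,2)=50.0000, V(3,3)=50.0000
(2,0): S=110.2004. Δ = (V_up−V_dn)/(S_up−S_dn) = (0.0000−0.0000)/(146.5665−94.7723) = 0.0000. V = [p*·0.0000 + (1−p*)·0.0000]/1.05 = 0.0000. B = V − Δ·S = 0.0000.
(2,1): S=170.4262. Δ = (V_up−V_dn)/(S_up−S_dn) = (50.0000−0.0000)/(226.6668−146.5665) = 0.6242. V = [p*·50.0000 + (1−p*)·0.0000]/1.05 = 19.2503. B = V − Δ·S = -87.1327.
(2,2): S=263.5661. Δ = (V_up−V_dn)/(S_up−S_dn) = (50.0000−50.0000)/(350.5429−226.6668) = 0.0000. V = [p*·50.0000 + (1−p*)·50.0000]/1.05 = 47.6190. B = V − Δ·S = 47.6190.
(1,0): S=128.1400. Δ = (V_up−V_dn)/(S_up−S_dn) = (19.2503−0.0000)/(170.4262−110.2004) = 0.3196. V = [p*·19.2503 + (1−p*)·0.0000]/1.05 = 7.4114. B = V − Δ·S = -33.5465.
(1,1): S=198.1700. Δ = (V_up−V_dn)/(S_up−S_dn) = (47.6190−19.2503)/(263.5661−170.4262) = 0.3046. V = [p*·47.6190 + (1−p*)·19.2503]/1.05 = 29.2557. B = V − Δ·S = -31.1034.
(0,0): S=149.0000. Δ = (V_up−V_dn)/(S_up−S_dn) = (29.2557−7.4114)/(198.1700−128.1400) = 0.3119. V = [p*·29.2557 + (1−p*)·7.4114]/1.05 = 15.4687. B = V − Δ·S = -31.0085.
Sanity check at the root: Δ(0,0)·S0 + B(0,0) reproduces V0 = 15.4687.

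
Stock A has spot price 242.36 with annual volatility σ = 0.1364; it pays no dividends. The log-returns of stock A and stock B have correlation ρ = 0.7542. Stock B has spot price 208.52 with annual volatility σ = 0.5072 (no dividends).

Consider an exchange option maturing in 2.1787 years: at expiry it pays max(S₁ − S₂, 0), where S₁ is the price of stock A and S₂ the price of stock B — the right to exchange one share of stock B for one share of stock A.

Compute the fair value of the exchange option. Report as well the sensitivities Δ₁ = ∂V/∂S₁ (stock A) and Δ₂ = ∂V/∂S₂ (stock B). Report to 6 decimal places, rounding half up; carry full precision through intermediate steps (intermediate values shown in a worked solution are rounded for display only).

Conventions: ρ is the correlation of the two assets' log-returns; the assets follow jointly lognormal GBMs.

exchange price = 72.628424
Δ1 = 0.709410
Δ2 = -0.476234

σ_eff = √(σ₁² + σ₂² − 2ρσ₁σ₂) = √(0.1364² + 0.5072² − 2·0.7542·0.1364·0.5072) = 0.414129
d₁ = (ln(S₁/S₂) + (q₂ − q₁ + σ_eff²/2)T) / (σ_eff√T) = (ln(242.36/208.52) + (0.0 − 0.0 + 0.085751)·2.1787) / 0.611271 = 0.551663
d₂ = d₁ − σ_eff√T = 0.551663 − 0.611271 = -0.059609
N(d₁) = 0.709410,  N(d₂) = 0.476234
V = S₁·e^{−q₁T}·N(d₁) − S₂·e^{−q₂T}·N(d₂) = 171.932670 − 99.304246 = 72.628424
Key observation: pricing in stock B-units makes this a unit-strike call on the ratio S₁/S₂ — the risk-free rate cancels and cannot affect the value.
Δ₁ = e^{−q₁T}·N(d₁) = 0.709410;  Δ₂ = −e^{−q₂T}·N(d₂) = -0.476234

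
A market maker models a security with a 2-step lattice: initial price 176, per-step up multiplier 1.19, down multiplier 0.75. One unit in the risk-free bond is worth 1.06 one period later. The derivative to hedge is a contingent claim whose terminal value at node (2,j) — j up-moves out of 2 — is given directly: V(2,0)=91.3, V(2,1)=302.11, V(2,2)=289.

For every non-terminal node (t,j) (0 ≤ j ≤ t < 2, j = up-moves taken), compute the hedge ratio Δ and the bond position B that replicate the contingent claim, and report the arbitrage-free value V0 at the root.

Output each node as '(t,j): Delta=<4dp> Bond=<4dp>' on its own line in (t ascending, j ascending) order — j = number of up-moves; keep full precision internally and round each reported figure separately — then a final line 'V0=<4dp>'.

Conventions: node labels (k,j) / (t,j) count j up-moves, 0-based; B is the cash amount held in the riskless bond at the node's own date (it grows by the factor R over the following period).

(0,0): Delta=0.6462 Bond=132.9674
(1,0): Delta=3.6296 Bond=-252.8634
(1,1): Delta=-0.1423 Bond=306.0911
V0=246.7071

Since d<R<u, set p* = (R−d)/(u−d) = 0.7045; price each node as the discounted p*-expectation of its children.
Terminal payoffs: V(2,0)=91.3000, V(2,1)=302.1100, V(2,2)=289.0000
Node (1,0) S=132.0000: V=(p*·302.1100+(1−p*)·91.3000)/1.06=226.2502; Δ=(302.1100−91.3000)/(157.0800−99.0000)=3.6296; B=V−Δ·S=-252.8634
Node (1,1) S=209.4400: V=(p*·289.0000+(1−p*)·302.1100)/1.06=276.2957; Δ=(289.0000−302.1100)/(249.2336−157.0800)=-0.1423; B=V−Δ·S=306.0911
Node (0,0) S=176.0000: V=(p*·276.2957+(1−p*)·226.2502)/1.06=246.7071; Δ=(276.2957−226.2502)/(209.4400−132.0000)=0.6462; B=V−Δ·S=132.9674
As a check, the time-0 holding Δ(0,0)·S0 + B(0,0) comes to 246.7071 — exactly V0.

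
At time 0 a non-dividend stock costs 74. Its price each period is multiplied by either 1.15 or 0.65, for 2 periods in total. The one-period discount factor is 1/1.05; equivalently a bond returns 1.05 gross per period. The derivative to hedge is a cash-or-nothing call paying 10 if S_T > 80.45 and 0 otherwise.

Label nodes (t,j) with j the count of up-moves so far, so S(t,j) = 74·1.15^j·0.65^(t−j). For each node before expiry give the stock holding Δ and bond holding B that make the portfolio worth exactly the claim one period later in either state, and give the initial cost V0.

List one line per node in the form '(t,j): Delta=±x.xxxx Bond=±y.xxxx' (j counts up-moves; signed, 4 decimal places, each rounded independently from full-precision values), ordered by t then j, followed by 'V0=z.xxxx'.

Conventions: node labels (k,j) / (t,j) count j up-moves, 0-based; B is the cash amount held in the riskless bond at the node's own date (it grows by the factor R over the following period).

Risk-neutral probability p* = (R−d)/(u−d) = (1.05−0.65)/(1.15−0.65) = 0.8000.
Payoffs at expiry: V(2,0)=0.0000, V(2,1)=0.0000, V(2,2)=10.0000
Node (1,0) S=48.1000: V=(p*·0.0000+(1−p*)·0.0000)/1.05=0.0000; Δ=(0.0000−0.0000)/(55.3150−31.2650)=0.0000; B=V−Δ·S=0.0000
Node (1,1) S=85.1000: V=(p*·10.0000+(1−p*)·0.0000)/1.05=7.6190; Δ=(10.0000−0.0000)/(97.8650−55.3150)=0.2350; B=V−Δ·S=-12.3810
Node (0,0) S=74.0000: V=(p*·7.6190+(1−p*)·0.0000)/1.05=5.8050; Δ=(7.6190−0.0000)/(85.1000−48.1000)=0.2059; B=V−Δ·S=-9.4331
As a check, the time-0 holding Δ(0,0)·S0 + B(0,0) comes to 5.8050 — exactly V0.

(0,0): Delta=0.2059 Bond=-9.4331
(1,0): Delta=0.0000 Bond=0.0000
(1,1): Delta=0.2350 Bond=-12.3810
V0=5.8050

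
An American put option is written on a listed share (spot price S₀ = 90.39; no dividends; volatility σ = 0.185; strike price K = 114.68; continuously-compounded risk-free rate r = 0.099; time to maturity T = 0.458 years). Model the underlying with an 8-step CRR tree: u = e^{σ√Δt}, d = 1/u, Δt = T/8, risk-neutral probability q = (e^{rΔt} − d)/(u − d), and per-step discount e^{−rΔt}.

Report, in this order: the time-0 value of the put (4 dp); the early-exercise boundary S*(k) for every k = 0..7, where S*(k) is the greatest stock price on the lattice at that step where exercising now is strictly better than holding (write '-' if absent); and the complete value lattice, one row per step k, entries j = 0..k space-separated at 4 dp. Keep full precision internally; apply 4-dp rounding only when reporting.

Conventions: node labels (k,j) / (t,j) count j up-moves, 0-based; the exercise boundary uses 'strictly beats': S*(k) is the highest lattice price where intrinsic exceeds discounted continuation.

price = 24.2900
boundary = 90.3900 94.4810 98.7571 103.2268 98.7571 103.2268 107.8987 103.2268
tree:
24.2900
28.2038 20.1990
31.9482 24.2900 15.9229
35.5305 28.2038 20.1990 11.4532
38.9576 31.9482 24.2900 15.9229 7.1516
42.2363 35.5305 28.2038 20.1990 11.4532 3.7497
45.3731 38.9576 31.9482 24.2900 15.9229 6.7813 1.3390
48.3741 42.2363 35.5305 28.2038 20.1990 11.4532 3.0133 0.0000
51.2451 45.3731 38.9576 31.9482 24.2900 15.9229 6.7813 0.0000 0.0000

Δt=0.05725, u=1.04526, d=0.95670, q=0.55312, disc=e^(-rΔt)=0.99435
k=8 terminal: V=max(K-S,0) → 51.2451 45.3731 38.9576 31.9482 24.2900 15.9229 6.7813 0.0000 0.0000
k=7: j=0 S=66.3059 intr=48.3741 cont=47.7259 V=48.3741[EX]; j=1 S=72.4437 intr=42.2363 cont=41.5882 V=42.2363[EX]; j=2 S=79.1495 intr=35.5305 cont=34.8823 V=35.5305[EX]; j=3 S=86.4762 intr=28.2038 cont=27.5557 V=28.2038[EX]; j=4 S=94.4810 intr=20.1990 cont=19.5509 V=20.1990[EX]; j=5 S=103.2268 intr=11.4532 cont=10.8051 V=11.4532[EX]; j=6 S=112.7822 intr=1.8978 cont=3.0133 V=3.0133[hold]; j=7 S=123.2220 intr=0.0000 cont=0.0000 V=0.0000[hold]  S*(7)=103.2268
k=6: j=0 S=69.3069 intr=45.3731 cont=44.7250 V=45.3731[EX]; j=1 S=75.7224 intr=38.9576 cont=38.3095 V=38.9576[EX]; j=2 S=82.7318 intr=31.9482 cont=31.3001 V=31.9482[EX]; j=3 S=90.3900 intr=24.2900 cont=23.6419 V=24.2900[EX]; j=4 S=98.7571 intr=15.9229 cont=15.2747 V=15.9229[EX]; j=5 S=107.8987 intr=6.7813 cont=6.7466 V=6.7813[EX]; j=6 S=117.8866 intr=0.0000 cont=1.3390 V=1.3390[hold]  S*(6)=107.8987
k=5: j=0 S=72.4437 intr=42.2363 cont=41.5882 V=42.2363[EX]; j=1 S=79.1495 intr=35.5305 cont=34.8823 V=35.5305[EX]; j=2 S=86.4762 intr=28.2038 cont=27.5557 V=28.2038[EX]; j=3 S=94.4810 intr=20.1990 cont=19.5509 V=20.1990[EX]; j=4 S=103.2268 intr=11.4532 cont=10.8051 V=11.4532[EX]; j=5 S=112.7822 intr=1.8978 cont=3.7497 V=3.7497[hold]  S*(5)=103.2268
k=4: j=0 S=75.7224 intr=38.9576 cont=38.3095 V=38.9576[EX]; j=1 S=82.7318 intr=31.9482 cont=31.3001 V=31.9482[EX]; j=2 S=90.3900 intr=24.2900 cont=23.6419 V=24.2900[EX]; j=3 S=98.7571 intr=15.9229 cont=15.2747 V=15.9229[EX]; j=4 S=107.8987 intr=6.7813 cont=7.1516 V=7.1516[hold]  S*(4)=98.7571
k=3: j=0 S=79.1495 intr=35.5305 cont=34.8823 V=35.5305[EX]; j=1 S=86.4762 intr=28.2038 cont=27.5557 V=28.2038[EX]; j=2 S=94.4810 intr=20.1990 cont=19.5509 V=20.1990[EX]; j=3 S=103.2268 intr=11.4532 cont=11.0088 V=11.4532[EX]  S*(3)=103.2268
k=2: j=0 S=82.7318 intr=31.9482 cont=31.3001 V=31.9482[EX]; j=1 S=90.3900 intr=24.2900 cont=23.6419 V=24.2900[EX]; j=2 S=98.7571 intr=15.9229 cont=15.2747 V=15.9229[EX]  S*(2)=98.7571
k=1: j=0 S=86.4762 intr=28.2038 cont=27.5557 V=28.2038[EX]; j=1 S=94.4810 intr=20.1990 cont=19.5509 V=20.1990[EX]  S*(1)=94.4810
k=0: j=0 S=90.3900 intr=24.2900 cont=23.6419 V=24.2900[EX]  S*(0)=90.3900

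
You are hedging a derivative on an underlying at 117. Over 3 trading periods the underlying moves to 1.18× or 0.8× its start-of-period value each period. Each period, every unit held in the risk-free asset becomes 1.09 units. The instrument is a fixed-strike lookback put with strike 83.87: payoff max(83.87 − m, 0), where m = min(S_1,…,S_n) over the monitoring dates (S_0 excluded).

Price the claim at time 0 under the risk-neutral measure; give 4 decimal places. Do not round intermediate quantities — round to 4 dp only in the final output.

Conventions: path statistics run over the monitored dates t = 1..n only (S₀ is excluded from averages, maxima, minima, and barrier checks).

price = 0.5430

With p* = (R−d)/(u−d) = 0.7632, sum probability × payoff across the paths and divide by R^3.
Enumerate all 2^3 = 8 price paths (U = up ×1.18, D = down ×0.8); each path with k up-moves has probability p*^k·(1−p*)^(3−k).
DDD: m=59.9040, payoff=23.9660, prob=0.013285
UDD: m=88.3584, payoff=0.0000, prob=0.042809
DUD: m=88.3584, payoff=0.0000, prob=0.042809
UUD: m=130.3286, payoff=0.0000, prob=0.137939
DDU: m=74.8800, payoff=8.9900, prob=0.042809
UDU: m=110.4480, payoff=0.0000, prob=0.137939
DUU: m=93.6000, payoff=0.0000, prob=0.137939
UUU: m=138.0600, payoff=0.0000, prob=0.444471
Price = Σ prob·payoff / R^3 = 0.703250 / 1.295029 = 0.5430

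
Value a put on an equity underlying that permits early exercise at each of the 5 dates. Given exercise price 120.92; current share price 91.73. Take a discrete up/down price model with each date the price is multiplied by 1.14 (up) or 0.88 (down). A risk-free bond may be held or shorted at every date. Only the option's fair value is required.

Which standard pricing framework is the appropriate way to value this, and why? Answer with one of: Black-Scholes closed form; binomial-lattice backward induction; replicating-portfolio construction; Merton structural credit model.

Key observation: the put (strike 120.92 on spot 91.73) is American-style on a 5-step discrete price model, so the early-exercise decision at every node requires stepwise backward valuation — a closed form cannot price the exercise right.

framework: binomial-lattice backward induction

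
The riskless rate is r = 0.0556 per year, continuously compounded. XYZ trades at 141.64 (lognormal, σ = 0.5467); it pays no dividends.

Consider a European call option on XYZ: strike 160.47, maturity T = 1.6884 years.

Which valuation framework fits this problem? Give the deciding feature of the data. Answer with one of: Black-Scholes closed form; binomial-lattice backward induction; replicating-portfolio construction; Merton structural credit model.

framework: Black-Scholes closed form

Key observation: a European-exercise option on XYZ struck at 160.47 — a GBM underlying with constant parameters — admits an analytic price: the data contain no early exercise, no discrete tree, no debt structure.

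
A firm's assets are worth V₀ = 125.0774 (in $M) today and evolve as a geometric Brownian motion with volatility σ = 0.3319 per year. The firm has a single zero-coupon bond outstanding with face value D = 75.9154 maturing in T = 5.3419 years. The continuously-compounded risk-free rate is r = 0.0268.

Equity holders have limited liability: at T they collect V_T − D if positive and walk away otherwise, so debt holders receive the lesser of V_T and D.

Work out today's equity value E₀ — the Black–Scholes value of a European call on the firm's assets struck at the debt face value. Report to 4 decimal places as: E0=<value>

With assets at 125.0774 and a single debt payment of 75.9154 at 5.3419 years:
d₁ = [ln(V₀/D) + (r + σ²/2)T] / (σ√T)
   = [ln(125.0774/75.9154) + (0.0268 + 0.5·0.3319²)·5.3419] / (0.3319·√5.3419)
   = [0.499313 + 0.437388] / 0.767106 = 1.221086
d₂ = d₁ − σ√T = 1.221086 − 0.767106 = 0.453980
N(d₁) = 0.888973,  N(d₂) = 0.675078,  e^(−rT) = 0.866613
E₀ = V₀·N(d₁) − D·e^(−rT)·N(d₂)
   = 125.0774·0.888973 − 75.9154·0.866613·0.675078 = 66.777545

E0=66.7775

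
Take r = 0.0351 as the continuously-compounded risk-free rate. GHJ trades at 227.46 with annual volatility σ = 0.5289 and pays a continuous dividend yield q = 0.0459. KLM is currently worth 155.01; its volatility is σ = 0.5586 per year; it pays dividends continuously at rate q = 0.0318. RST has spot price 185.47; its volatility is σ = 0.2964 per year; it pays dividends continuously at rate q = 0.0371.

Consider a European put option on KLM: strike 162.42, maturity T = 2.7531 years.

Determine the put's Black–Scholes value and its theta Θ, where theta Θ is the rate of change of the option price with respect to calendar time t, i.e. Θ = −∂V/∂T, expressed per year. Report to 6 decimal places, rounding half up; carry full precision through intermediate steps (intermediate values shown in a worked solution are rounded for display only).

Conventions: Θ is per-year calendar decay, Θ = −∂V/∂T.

σ√T = 0.5586·√2.7531 = 0.926855
d₁ = (ln(S/K) + (r−q+σ²/2)T) / (σ√T) = (ln(155.01/162.42) + (0.0351−0.0318+0.5586²/2)·2.7531) / 0.926855 = (-0.046696 + 0.438616) / 0.926855 = 0.422849
d₂ = d₁ − σ√T = 0.422849 − 0.926855 = -0.504006
e^{−rT} = 0.907888
e^{−qT} = 0.916174
N(−d₁) = 0.336203,  N(−d₂) = 0.692872
Put price V = K·e^{−rT}·N(−d₂) − S·e^{−qT}·N(−d₁) = 102.170314 − 47.746239 = 54.424075
φ(d₁) = (1/√(2π))·e^{−d₁²/2} = 0.364824
Θ = −S·e^{−qT}·φ(d₁)·σ/(2√T) − q·S·e^{−qT}·N(−d₁) + r·K·e^{−rT}·N(−d₂) = −8.721309 − 1.518330 + 3.586178 = -6.653462

price = 54.424075
Θ = -6.653462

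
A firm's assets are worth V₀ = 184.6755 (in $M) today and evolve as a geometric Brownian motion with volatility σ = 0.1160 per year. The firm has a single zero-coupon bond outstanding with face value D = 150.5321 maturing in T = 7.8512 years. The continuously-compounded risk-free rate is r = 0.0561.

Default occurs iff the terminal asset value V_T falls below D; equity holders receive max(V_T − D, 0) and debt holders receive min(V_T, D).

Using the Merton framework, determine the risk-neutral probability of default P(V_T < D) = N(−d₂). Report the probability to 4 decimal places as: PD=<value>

PD=0.0343

Apply the equity-as-call identities (strike 150.5321, horizon 7.8512 years):
d₁ = [ln(V₀/D) + (r + σ²/2)T] / (σ√T)
   = [ln(184.6755/150.5321) + (0.0561 + 0.5·0.1160²)·7.8512] / (0.1160·√7.8512)
   = [0.204424 + 0.493275] / 0.325032 = 2.146556
d₂ = d₁ − σ√T = 2.146556 − 0.325032 = 1.821524
risk-neutral PD = N(−d₂) = N(-1.821524) = 0.034264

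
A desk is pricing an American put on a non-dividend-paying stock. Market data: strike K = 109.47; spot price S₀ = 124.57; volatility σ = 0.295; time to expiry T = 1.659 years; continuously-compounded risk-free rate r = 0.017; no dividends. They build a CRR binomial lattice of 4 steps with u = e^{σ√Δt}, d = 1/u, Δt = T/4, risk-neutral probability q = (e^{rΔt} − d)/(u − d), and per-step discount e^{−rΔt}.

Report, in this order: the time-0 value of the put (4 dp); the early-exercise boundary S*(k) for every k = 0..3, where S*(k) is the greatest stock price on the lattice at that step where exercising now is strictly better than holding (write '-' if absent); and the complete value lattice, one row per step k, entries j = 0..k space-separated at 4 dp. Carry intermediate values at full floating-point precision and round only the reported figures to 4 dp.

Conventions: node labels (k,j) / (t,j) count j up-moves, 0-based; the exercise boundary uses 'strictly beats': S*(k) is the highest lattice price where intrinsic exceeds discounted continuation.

price = 10.5848
boundary = - - - 70.4511
tree:
10.5848
17.0243 3.5157
26.4546 6.6950 0.0000
39.0189 12.7493 0.0000 0.0000
51.2089 24.2785 0.0000 0.0000 0.0000

Δt=0.41475, u=1.20923, d=0.82697, q=0.47116, disc=e^(-rΔt)=0.99297
k=4 terminal: V=max(K-S,0) → 51.2089 24.2785 0.0000 0.0000 0.0000
k=3: j=0 S=70.4511 intr=39.0189 cont=38.2498 V=39.0189[EX]; j=1 S=103.0160 intr=6.4540 cont=12.7493 V=12.7493[hold]; j=2 S=150.6337 intr=0.0000 cont=0.0000 V=0.0000[hold]; j=3 S=220.2619 intr=0.0000 cont=0.0000 V=0.0000[hold]  S*(3)=70.4511
k=2: j=0 S=85.1915 intr=24.2785 cont=26.4546 V=26.4546[hold]; j=1 S=124.5700 intr=0.0000 cont=6.6950 V=6.6950[hold]; j=2 S=182.1507 intr=0.0000 cont=0.0000 V=0.0000[hold]  S*(2)=-
k=1: j=0 S=103.0160 intr=6.4540 cont=17.0243 V=17.0243[hold]; j=1 S=150.6337 intr=0.0000 cont=3.5157 V=3.5157[hold]  S*(1)=-
k=0: j=0 S=124.5700 intr=0.0000 cont=10.5848 V=10.5848[hold]  S*(0)=-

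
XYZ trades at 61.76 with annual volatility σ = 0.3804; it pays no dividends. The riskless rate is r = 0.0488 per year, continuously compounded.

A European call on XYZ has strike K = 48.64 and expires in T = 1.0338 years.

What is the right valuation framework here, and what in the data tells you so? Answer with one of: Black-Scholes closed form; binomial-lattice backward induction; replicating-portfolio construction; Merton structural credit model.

framework: Black-Scholes closed form

Key observation: a European claim on XYZ (strike 48.64) — a lognormal (GBM) underlying with constant rate and volatility — has an exact closed-form value; no lattice or capital structure is involved.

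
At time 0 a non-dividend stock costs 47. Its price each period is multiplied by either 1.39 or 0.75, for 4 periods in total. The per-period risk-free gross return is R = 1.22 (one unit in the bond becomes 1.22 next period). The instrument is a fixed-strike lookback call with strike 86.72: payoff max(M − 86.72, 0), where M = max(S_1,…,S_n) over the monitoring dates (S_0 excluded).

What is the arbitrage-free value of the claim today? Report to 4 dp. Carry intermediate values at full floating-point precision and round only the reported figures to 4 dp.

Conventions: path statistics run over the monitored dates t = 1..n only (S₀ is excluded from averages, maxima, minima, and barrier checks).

Under the martingale measure an up-move has probability p* = 0.7344; value the claim as the probability-weighted average of per-path payoffs, discounted 4 periods at R = 1.22.
Enumerate all 2^4 = 16 price paths (U = up ×1.39, D = down ×0.75); each path with k up-moves has probability p*^k·(1−p*)^(4−k).
DDDD: M=35.2500, payoff=0.0000, prob=0.004978
UDDD: M=65.3300, payoff=0.0000, prob=0.013763
DUDD: M=48.9975, payoff=0.0000, prob=0.013763
UUDD: M=90.8087, payoff=4.0887, prob=0.038052
DDUD: M=36.7481, payoff=0.0000, prob=0.013763
UDUD: M=68.1065, payoff=0.0000, prob=0.038052
DUUD: M=68.1065, payoff=0.0000, prob=0.038052
UUUD: M=126.2241, payoff=39.5041, prob=0.105202
DDDU: M=35.2500, payoff=0.0000, prob=0.013763
UDDU: M=65.3300, payoff=0.0000, prob=0.038052
DUDU: M=51.0799, payoff=0.0000, prob=0.038052
UUDU: M=94.6681, payoff=7.9481, prob=0.105202
DDUU: M=51.0799, payoff=0.0000, prob=0.038052
UDUU: M=94.6681, payoff=7.9481, prob=0.105202
DUUU: M=94.6681, payoff=7.9481, prob=0.105202
UUUU: M=175.4515, payoff=88.7315, prob=0.290852
Price = Σ prob·payoff / R^4 = 32.627629 / 2.215335 = 14.7281

price = 14.7281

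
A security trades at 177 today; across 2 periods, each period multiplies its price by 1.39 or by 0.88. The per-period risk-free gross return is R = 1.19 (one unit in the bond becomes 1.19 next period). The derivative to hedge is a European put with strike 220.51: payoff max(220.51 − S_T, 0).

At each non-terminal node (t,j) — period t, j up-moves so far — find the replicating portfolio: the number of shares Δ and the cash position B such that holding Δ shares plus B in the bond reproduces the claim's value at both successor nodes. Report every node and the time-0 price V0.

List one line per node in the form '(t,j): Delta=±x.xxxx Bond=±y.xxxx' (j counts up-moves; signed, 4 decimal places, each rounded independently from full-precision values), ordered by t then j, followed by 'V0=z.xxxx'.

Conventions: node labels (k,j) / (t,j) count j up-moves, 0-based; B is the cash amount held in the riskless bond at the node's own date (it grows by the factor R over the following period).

Under the risk-neutral measure, an up-move has probability p* = (R−d)/(u−d) = 0.6078 and values discount at R = 1.19.
At maturity the claim pays: V(2,0)=83.4412, V(2,1)=4.0036, V(2,2)=0.0000
Node (1,0) S=155.7600: V=(p*·4.0036+(1−p*)·83.4412)/1.19=29.5425; Δ=(4.0036−83.4412)/(216.5064−137.0688)=-1.0000; B=V−Δ·S=185.3025
Node (1,1) S=246.0300: V=(p*·0.0000+(1−p*)·4.0036)/1.19=1.3194; Δ=(0.0000−4.0036)/(341.9817−216.5064)=-0.0319; B=V−Δ·S=9.1696
Node (0,0) S=177.0000: V=(p*·1.3194+(1−p*)·29.5425)/1.19=10.4095; Δ=(1.3194−29.5425)/(246.0300−155.7600)=-0.3127; B=V−Δ·S=65.7490
Sanity check at the root: Δ(0,0)·S0 + B(0,0) reproduces V0 = 10.4095.

(0,0): Delta=-0.3127 Bond=65.7490
(1,0): Delta=-1.0000 Bond=185.3025
(1,1): Delta=-0.0319 Bond=9.1696
V0=10.4095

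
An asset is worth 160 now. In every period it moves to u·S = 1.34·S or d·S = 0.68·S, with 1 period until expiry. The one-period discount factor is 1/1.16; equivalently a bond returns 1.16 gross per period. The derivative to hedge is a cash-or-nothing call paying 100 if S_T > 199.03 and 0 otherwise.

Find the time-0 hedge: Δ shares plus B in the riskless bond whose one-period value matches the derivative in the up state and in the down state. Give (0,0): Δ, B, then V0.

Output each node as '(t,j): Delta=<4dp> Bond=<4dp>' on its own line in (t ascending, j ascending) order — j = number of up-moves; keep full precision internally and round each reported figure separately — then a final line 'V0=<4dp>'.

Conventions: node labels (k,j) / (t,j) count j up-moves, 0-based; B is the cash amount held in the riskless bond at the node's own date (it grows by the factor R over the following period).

Risk-neutral probability p* = (R−d)/(u−d) = (1.16−0.68)/(1.34−0.68) = 0.7273.
At maturity the claim pays: V(1,0)=0.0000, V(1,1)=100.0000
Node (0,0) S=160.0000: V=(p*·100.0000+(1−p*)·0.0000)/1.16=62.6959; Δ=(100.0000−0.0000)/(214.4000−108.8000)=0.9470; B=V−Δ·S=-88.8192
Verification: the root portfolio costs Δ(0,0)·S0 + B(0,0) = 62.6959, matching V0.

(0,0): Delta=0.9470 Bond=-88.8192
V0=62.6959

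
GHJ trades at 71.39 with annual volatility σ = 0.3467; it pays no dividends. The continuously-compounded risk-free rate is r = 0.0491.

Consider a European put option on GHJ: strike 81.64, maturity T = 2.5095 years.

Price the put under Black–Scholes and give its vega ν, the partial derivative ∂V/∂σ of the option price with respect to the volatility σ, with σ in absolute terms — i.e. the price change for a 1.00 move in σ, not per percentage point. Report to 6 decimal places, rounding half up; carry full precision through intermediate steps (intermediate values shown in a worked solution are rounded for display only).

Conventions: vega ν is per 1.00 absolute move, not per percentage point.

price = 15.928541
ν = 43.677343

σ√T = 0.3467·√2.5095 = 0.549221
d₁ = (ln(S/K) + (r+σ²/2)T) / (σ√T) = (ln(71.39/81.64) + (0.0491+0.3467²/2)·2.5095) / 0.549221 = (-0.134162 + 0.274039) / 0.549221 = 0.254682
d₂ = d₁ − σ√T = 0.254682 − 0.549221 = -0.294539
e^{−rT} = 0.884072
N(−d₁) = 0.399484,  N(−d₂) = 0.615827
Put price V = K·e^{−rT}·N(−d₂) − S·N(−d₁) = 44.447720 − 28.519179 = 15.928541
φ(d₁) = (1/√(2π))·e^{−d₁²/2} = 0.386212
ν = S·φ(d₁)·√T = 43.677343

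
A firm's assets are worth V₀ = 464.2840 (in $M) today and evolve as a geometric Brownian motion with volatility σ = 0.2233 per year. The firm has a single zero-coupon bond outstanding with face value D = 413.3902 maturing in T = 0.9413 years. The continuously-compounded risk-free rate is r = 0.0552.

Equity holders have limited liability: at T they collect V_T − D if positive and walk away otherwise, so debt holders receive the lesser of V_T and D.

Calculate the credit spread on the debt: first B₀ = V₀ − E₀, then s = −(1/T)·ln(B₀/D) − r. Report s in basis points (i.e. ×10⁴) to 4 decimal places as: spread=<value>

spread=317.6212

Work the structural quantities from V₀ = 464.2840 against face 413.3902:
d₁ = [ln(V₀/D) + (r + σ²/2)T] / (σ√T)
   = [ln(464.2840/413.3902) + (0.0552 + 0.5·0.2233²)·0.9413] / (0.2233·√0.9413)
   = [0.116104 + 0.075428] / 0.216647 = 0.884075
d₂ = d₁ − σ√T = 0.884075 − 0.216647 = 0.667428
N(d₁) = 0.811672,  N(d₂) = 0.747751,  e^(−rT) = 0.949367
E₀ = V₀·N(d₁) − D·e^(−rT)·N(d₂)
   = 464.2840·0.811672 − 413.3902·0.949367·0.747751 = 83.384903
B₀ = V₀ − E₀ = 464.2840 − 83.384903 = 380.899097
spread = −(1/T)·ln(B₀/D) − r = −(1/0.9413)·ln(380.899097/413.3902) − 0.0552 = 0.03176212
in basis points: 0.03176212 × 10⁴ = 317.6212 bp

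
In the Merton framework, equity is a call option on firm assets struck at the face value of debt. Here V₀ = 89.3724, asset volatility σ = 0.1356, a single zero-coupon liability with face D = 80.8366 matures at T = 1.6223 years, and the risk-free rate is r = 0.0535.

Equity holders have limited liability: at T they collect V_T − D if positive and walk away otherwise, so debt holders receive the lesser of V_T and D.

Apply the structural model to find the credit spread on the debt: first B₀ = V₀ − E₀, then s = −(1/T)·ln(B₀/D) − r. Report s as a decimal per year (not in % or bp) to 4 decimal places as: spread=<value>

spread=0.0083

Apply the equity-as-call identities (strike 80.8366, horizon 1.6223 years):
d₁ = [ln(V₀/D) + (r + σ²/2)T] / (σ√T)
   = [ln(89.3724/80.8366) + (0.0535 + 0.5·0.1356²)·1.6223] / (0.1356·√1.6223)
   = [0.100382 + 0.101708] / 0.172713 = 1.170091
d₂ = d₁ − σ√T = 1.170091 − 0.172713 = 0.997378
N(d₁) = 0.879018,  N(d₂) = 0.840709,  e^(−rT) = 0.916867
E₀ = V₀·N(d₁) − D·e^(−rT)·N(d₂)
   = 89.3724·0.879018 − 80.8366·0.916867·0.840709 = 16.249578
B₀ = V₀ − E₀ = 89.3724 − 16.249578 = 73.122822
spread = −(1/T)·ln(B₀/D) − r = −(1/1.6223)·ln(73.122822/80.8366) − 0.0535 = 0.00831922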